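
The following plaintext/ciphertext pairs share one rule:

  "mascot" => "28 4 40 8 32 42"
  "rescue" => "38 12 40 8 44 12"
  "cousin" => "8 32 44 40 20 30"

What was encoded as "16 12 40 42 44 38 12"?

Each letter becomes 2×(its alphabet position, a=1..z=26) + 2.
Undoing it on 16 12 40 42 44 38 12: 16→(16−2)÷2=7=g, 12→(12−2)÷2=5=e, 40→(40−2)÷2=19=s, 42→(42−2)÷2=20=t, 44→(44−2)÷2=21=u, 38→(38−2)÷2=18=r, 12→(12−2)÷2=5=e.

gesture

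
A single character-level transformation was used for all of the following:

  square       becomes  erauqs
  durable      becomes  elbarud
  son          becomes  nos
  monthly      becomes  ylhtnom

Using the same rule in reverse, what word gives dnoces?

second

The output letters match the input read backwards: square reversed is erauqs. The word is simply reversed.
Undoing it on dnoces: then reverse → second.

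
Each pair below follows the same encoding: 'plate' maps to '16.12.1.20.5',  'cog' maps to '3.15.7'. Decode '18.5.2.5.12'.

Each letter is replaced by its alphabet position (a=1, b=2, …, z=26).
Decoding 18.5.2.5.12: 18=r, 5=e, 2=b, 5=e, 12=l.

rebel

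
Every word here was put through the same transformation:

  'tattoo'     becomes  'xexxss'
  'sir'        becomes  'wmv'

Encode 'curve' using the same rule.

gyvzi

Each letter is shifted forward by 4 in the alphabet (a Caesar shift of +4).
Applying it to curve: c+4=g, u+4=y, r+4=v, v+4=z, e+4=i.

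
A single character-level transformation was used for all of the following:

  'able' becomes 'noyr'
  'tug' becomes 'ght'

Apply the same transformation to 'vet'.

It's a constant shift of +13 (ROT13).
Applying it to vet: v+13=i, e+13=r, t+13=g.

irg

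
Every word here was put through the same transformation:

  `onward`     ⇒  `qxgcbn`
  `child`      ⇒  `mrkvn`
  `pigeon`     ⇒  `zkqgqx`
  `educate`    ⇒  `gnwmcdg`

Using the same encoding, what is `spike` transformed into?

The shift depends on letter class: consonant n→x is +10, but vowel o→q is +2. Vowels shift forward by 2 and consonants shift forward by 10.
For spike: s(cons)+10=c, p(cons)+10=z, i(vowel)+2=k, k(cons)+10=u, e(vowel)+2=g.

czkug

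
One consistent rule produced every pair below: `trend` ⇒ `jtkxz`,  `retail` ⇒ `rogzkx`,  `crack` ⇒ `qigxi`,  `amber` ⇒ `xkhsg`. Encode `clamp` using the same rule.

vsgri

The output letters match the input read backwards, each shifted +6: trend reversed is dnert. Read the word backwards and shift each letter +6.
For clamp: reverse → pmalc; then shift: p+6=v, m+6=s, a+6=g, l+6=r, c+6=i.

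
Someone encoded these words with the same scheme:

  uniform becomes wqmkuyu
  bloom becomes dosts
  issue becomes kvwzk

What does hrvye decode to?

forty

In uniform: u→w is +2, n→q is +3, i→m is +4, f→k is +5 — the shift increases by 1 each position. Letter i (0-indexed) is shifted by i+2, so successive shifts are 2, 3, 4, ….
Undoing it on hrvye: h−2=f, r−3=o, v−4=r, y−5=t, e−6=y.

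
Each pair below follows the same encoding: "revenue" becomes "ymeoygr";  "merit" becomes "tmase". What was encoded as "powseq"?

ignite

In revenue: r→y is +7, e→m is +8, v→e is +9, e→o is +10 — the shift increases by 1 each position. The shift increases by 1 at each position, starting from +7: 7, 8, 9, ….
Undoing it on powseq: p−7=i, o−8=g, w−9=n, s−10=i, e−11=t, q−12=e.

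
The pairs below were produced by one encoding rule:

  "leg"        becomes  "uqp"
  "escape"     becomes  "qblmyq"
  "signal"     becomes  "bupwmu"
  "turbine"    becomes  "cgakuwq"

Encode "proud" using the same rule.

yaagm

The shift depends on letter class: consonant l→u is +9, but vowel e→q is +12. The rule splits by letter class: vowels +12, consonants +9.
On proud: p(cons)+9=y, r(cons)+9=a, o(vowel)+12=a, u(vowel)+12=g, d(cons)+9=m.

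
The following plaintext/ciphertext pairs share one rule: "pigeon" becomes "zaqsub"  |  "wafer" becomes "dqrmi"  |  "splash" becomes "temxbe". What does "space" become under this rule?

The output letters match the input read backwards, each shifted +12: pigeon reversed is noegip. The word is reversed, then every letter is shifted forward by 12.
On space: reverse → ecaps; then shift: e+12=q, c+12=o, a+12=m, p+12=b, s+12=e.

qombe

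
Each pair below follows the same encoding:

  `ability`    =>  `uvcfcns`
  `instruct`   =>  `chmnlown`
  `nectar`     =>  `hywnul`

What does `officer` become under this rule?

Compare letters: a→u is +20, b→v is +20, i→c is +20 — a constant shift. Every letter moves 20 places later in the alphabet, wrapping around z→a.
For officer: o+20=i, f+20=z, f+20=z, i+20=c, c+20=w, e+20=y, r+20=l.

izzcwyl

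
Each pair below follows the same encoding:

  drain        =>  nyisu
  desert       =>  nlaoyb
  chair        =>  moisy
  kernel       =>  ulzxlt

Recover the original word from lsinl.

blade

A repeating key of period 3 is used — shifts +10, +7, +8 over and over.
Decoding lsinl: l−10=b, s−7=l, i−8=a, n−10=d, l−7=e.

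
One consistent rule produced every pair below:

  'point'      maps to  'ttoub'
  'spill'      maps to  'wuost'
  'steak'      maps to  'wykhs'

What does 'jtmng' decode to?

In point: p→t is +4, o→t is +5, i→o is +6, n→u is +7 — the shift increases by 1 each position. The shift increases by 1 at each position, starting from +4: 4, 5, 6, ….
Decoding jtmng: j−4=f, t−5=o, m−6=g, n−7=g, g−8=y.

foggy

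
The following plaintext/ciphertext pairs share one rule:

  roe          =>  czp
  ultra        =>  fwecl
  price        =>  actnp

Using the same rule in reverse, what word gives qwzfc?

Each letter is shifted forward by 11 in the alphabet (a Caesar shift of +11).
Decoding qwzfc: q−11=f, w−11=l, z−11=o, f−11=u, c−11=r.

flour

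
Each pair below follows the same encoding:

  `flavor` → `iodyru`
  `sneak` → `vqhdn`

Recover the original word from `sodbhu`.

player

Compare letters: f→i is +3, l→o is +3, a→d is +3 — a constant shift. Each letter is shifted forward by 3 in the alphabet (a Caesar shift of +3).
Undoing it on sodbhu: s−3=p, o−3=l, d−3=a, b−3=y, h−3=e, u−3=r.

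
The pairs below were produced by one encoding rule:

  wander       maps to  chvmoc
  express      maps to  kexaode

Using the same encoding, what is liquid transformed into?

rpydso

Each letter shifts forward by (position + 6), i.e. 6, 7, 8, … — the shift grows by one for each successive letter.
Applying it to liquid: l+6=r, i+7=p, q+8=y, u+9=d, i+10=s, d+11=o.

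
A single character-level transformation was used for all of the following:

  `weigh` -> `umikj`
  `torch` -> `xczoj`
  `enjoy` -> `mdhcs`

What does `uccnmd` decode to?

wooden

Each letter's alphabet position (a=0..z=25) is mapped through 25·x+16 mod 26 — an affine cipher.
Reversing it on uccnmd: u(20)→25·(20−16)≡22=w; c(2)→25·(2−16)≡14=o; c(2)→25·(2−16)≡14=o; n(13)→25·(13−16)≡3=d; m(12)→25·(12−16)≡4=e; d(3)→25·(3−16)≡13=n (all mod 26).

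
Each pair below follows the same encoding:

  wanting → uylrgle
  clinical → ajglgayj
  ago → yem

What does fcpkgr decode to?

hermit

Each letter is shifted forward by 24 in the alphabet (a Caesar shift of +24).
Decoding fcpkgr: f−24=h, c−24=e, p−24=r, k−24=m, g−24=i, r−24=t.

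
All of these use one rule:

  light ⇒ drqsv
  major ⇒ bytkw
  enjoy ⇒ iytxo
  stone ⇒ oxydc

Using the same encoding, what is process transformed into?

The output letters match the input read backwards, each shifted +10: light reversed is thgil. Read the word backwards and shift each letter +10.
For process: reverse → ssecorp; then shift: s+10=c, s+10=c, e+10=o, c+10=m, o+10=y, r+10=b, p+10=z.

ccomybz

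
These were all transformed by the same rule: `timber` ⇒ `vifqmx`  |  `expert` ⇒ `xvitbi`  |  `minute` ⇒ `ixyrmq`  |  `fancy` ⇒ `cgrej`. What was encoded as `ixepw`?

slate

The output letters match the input read backwards, each shifted +4: timber reversed is rebmit. The word is reversed, then every letter is shifted forward by 4.
Reversing it on ixepw: shift back: i−4=e, x−4=t, e−4=a, p−4=l, w−4=s → etals; then reverse → slate.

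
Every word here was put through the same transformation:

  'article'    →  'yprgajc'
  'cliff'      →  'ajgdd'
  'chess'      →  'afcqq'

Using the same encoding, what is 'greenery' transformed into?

epcclcpw

Compare letters: a→y is +24, r→p is +24, t→r is +24 — a constant shift. This is a Caesar cipher with shift 24.
On greenery: g+24=e, r+24=p, e+24=c, e+24=c, n+24=l, e+24=c, r+24=p, y+24=w.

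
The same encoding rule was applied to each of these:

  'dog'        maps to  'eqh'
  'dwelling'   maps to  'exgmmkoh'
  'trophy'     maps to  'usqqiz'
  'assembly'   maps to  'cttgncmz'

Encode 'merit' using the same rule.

The shift depends on letter class: consonant d→e is +1, but vowel o→q is +2. Vowels shift forward by 2 and consonants shift forward by 1.
Applying it to merit: m(cons)+1=n, e(vowel)+2=g, r(cons)+1=s, i(vowel)+2=k, t(cons)+1=u.

ngsku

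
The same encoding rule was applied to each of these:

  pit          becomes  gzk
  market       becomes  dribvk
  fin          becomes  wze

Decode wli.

fur

Compare letters: p→g is +17, i→z is +17, t→k is +17 — a constant shift. Every letter moves 17 places later in the alphabet, wrapping around z→a.
Undoing it on wli: w−17=f, l−17=u, i−17=r.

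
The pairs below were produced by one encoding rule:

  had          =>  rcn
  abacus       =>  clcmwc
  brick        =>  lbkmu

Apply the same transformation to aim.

The shift depends on letter class: consonant h→r is +10, but vowel a→c is +2. The rule splits by letter class: vowels +2, consonants +10.
For aim: a(vowel)+2=c, i(vowel)+2=k, m(cons)+10=w.

ckw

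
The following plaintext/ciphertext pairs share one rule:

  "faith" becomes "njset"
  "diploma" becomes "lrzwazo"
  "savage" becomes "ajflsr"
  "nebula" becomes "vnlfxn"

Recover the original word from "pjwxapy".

In faith: f→n is +8, a→j is +9, i→s is +10, t→e is +11 — the shift increases by 1 each position. Each letter shifts forward by (position + 8), i.e. 8, 9, 10, … — the shift grows by one for each successive letter.
Reversing it on pjwxapy: p−8=h, j−9=a, w−10=m, x−11=m, a−12=o, p−13=c, y−14=k.

hammock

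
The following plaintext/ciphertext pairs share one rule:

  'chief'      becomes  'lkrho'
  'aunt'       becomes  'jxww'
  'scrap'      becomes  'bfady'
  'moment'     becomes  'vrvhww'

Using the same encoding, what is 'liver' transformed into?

uleha

Shifts by position in chief: pos 0: c→l (+9), pos 1: h→k (+3), pos 2: i→r (+9), pos 3: e→h (+3) — repeating every 2. A repeating key of period 2 is used — shifts +9, +3 over and over.
For liver: l+9=u, i+3=l, v+9=e, e+3=h, r+9=a.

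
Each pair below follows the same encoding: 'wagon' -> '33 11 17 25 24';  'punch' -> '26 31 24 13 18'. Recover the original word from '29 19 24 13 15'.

since

Each letter is replaced by its alphabet position (a=1..z=26) + 10.
Undoing it on 29 19 24 13 15: 29→(29−10)÷1=19=s, 19→(19−10)÷1=9=i, 24→(24−10)÷1=14=n, 13→(13−10)÷1=3=c, 15→(15−10)÷1=5=e.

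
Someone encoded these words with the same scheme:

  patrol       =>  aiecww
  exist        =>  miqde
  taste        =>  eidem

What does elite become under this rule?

mwqem

Two shifts are in play — +8 for a/e/i/o/u, +11 for every other letter.
Applying it to elite: e(vowel)+8=m, l(cons)+11=w, i(vowel)+8=q, t(cons)+11=e, e(vowel)+8=m.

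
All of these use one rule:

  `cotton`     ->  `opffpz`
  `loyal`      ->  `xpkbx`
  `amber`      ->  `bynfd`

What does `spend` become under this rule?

ebfzp

The shift depends on letter class: consonant c→o is +12, but vowel o→p is +1. The rule splits by letter class: vowels +1, consonants +12.
Applying it to spend: s(cons)+12=e, p(cons)+12=b, e(vowel)+1=f, n(cons)+12=z, d(cons)+12=p.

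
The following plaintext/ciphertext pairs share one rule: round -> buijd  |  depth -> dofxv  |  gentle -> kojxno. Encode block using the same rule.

r(17)→b(1) and o(14)→u(20) fit y≡11x+22 (mod 26); the inverse of 11 mod 26 is 19. This is an affine cipher: with a=0,…,z=25, each position x becomes (11x+22) mod 26.
For block: b(1)→11·1+22≡7=h; l(11)→11·11+22≡13=n; o(14)→11·14+22≡20=u; c(2)→11·2+22≡18=s; k(10)→11·10+22≡2=c (all mod 26).

hnusc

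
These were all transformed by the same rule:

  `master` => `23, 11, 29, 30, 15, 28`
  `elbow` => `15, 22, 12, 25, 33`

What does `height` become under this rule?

18, 15, 19, 17, 18, 30

m is letter #13 and maps to 23: an offset of 10. The number is (letter's place in the alphabet, a=1) + 10.
For height: h=8→18, e=5→15, i=9→19, g=7→17, h=8→18, t=20→30.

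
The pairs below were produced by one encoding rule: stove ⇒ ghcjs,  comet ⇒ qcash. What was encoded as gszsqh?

Compare letters: s→g is +14, t→h is +14, o→c is +14 — a constant shift. Every letter moves 14 places later in the alphabet, wrapping around z→a.
Decoding gszsqh: g−14=s, s−14=e, z−14=l, s−14=e, q−14=c, h−14=t.

select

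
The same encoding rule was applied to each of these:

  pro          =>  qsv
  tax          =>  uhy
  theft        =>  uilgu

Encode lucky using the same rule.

mbdlz

The shift depends on letter class: consonant p→q is +1, but vowel o→v is +7. Two shifts are in play — +7 for a/e/i/o/u, +1 for every other letter.
On lucky: l(cons)+1=m, u(vowel)+7=b, c(cons)+1=d, k(cons)+1=l, y(cons)+1=z.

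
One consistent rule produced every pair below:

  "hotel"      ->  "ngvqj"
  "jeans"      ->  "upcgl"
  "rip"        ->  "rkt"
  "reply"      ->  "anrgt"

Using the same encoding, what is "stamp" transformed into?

The output letters match the input read backwards, each shifted +2: hotel reversed is letoh. The word is reversed, then every letter is shifted forward by 2.
On stamp: reverse → pmats; then shift: p+2=r, m+2=o, a+2=c, t+2=v, s+2=u.

rocvu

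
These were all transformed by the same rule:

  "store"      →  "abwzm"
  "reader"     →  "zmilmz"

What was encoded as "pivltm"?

handle

Compare letters: s→a is +8, t→b is +8, o→w is +8 — a constant shift. Each letter is shifted forward by 8 in the alphabet (a Caesar shift of +8).
Undoing it on pivltm: p−8=h, i−8=a, v−8=n, l−8=d, t−8=l, m−8=e.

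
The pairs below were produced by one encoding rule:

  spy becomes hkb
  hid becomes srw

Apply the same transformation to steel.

Each pair mirrors across the alphabet (s↔h, p↔k, y↔b): positions sum to 25. Each letter is replaced by its mirror in the alphabet: a↔z, b↔y, c↔x, and so on (the Atbash cipher).
For steel: s↔h, t↔g, e↔v, e↔v, l↔o.

hgvvo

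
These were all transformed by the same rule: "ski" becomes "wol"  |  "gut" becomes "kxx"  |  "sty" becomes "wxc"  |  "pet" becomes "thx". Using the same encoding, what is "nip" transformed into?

rlt

The shift depends on letter class: consonant s→w is +4, but vowel i→l is +3. The rule splits by letter class: vowels +3, consonants +4.
Applying it to nip: n(cons)+4=r, i(vowel)+3=l, p(cons)+4=t.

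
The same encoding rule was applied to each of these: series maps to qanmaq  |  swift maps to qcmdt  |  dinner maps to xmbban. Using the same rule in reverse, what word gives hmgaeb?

Each letter's alphabet position (a=0..z=25) is mapped through 3·x+14 mod 26 — an affine cipher.
Decoding hmgaeb: h(7)→9·(7−14)≡15=p; m(12)→9·(12−14)≡8=i; g(6)→9·(6−14)≡6=g; a(0)→9·(0−14)≡4=e; e(4)→9·(4−14)≡14=o; b(1)→9·(1−14)≡13=n (all mod 26).

pigeon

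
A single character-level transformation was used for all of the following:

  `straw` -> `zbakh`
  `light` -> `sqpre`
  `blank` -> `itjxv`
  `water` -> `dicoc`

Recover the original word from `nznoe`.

greet

The shift increases by 1 at each position, starting from +7: 7, 8, 9, ….
Undoing it on nznoe: n−7=g, z−8=r, n−9=e, o−10=e, e−11=t.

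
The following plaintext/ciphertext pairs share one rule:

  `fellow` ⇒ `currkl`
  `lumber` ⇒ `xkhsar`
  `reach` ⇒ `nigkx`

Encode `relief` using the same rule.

lkorkx

Two steps: reverse the string, then apply a Caesar shift of +6.
On relief: reverse → feiler; then shift: f+6=l, e+6=k, i+6=o, l+6=r, e+6=k, r+6=x.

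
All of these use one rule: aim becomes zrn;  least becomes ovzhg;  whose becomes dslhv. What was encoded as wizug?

draft

Each pair mirrors across the alphabet (a↔z, i↔r, m↔n): positions sum to 25. Letters are reflected about the middle of the alphabet (position → 25−position): Atbash.
Undoing it on wizug: w↔d, i↔r, z↔a, u↔f, g↔t.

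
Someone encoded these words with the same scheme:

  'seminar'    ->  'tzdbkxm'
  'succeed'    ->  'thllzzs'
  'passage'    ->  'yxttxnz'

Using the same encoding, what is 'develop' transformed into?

Each letter's alphabet position (a=0..z=25) is mapped through 7·x+23 mod 26 — an affine cipher.
For develop: d(3)→7·3+23≡18=s; e(4)→7·4+23≡25=z; v(21)→7·21+23≡14=o; e(4)→7·4+23≡25=z; l(11)→7·11+23≡22=w; o(14)→7·14+23≡17=r; p(15)→7·15+23≡24=y (all mod 26).

szozwry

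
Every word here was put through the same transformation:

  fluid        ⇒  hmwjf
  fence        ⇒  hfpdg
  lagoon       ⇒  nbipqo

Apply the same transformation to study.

uuwea

Shifts by position in fluid: pos 0: f→h (+2), pos 1: l→m (+1), pos 2: u→w (+2), pos 3: i→j (+1) — repeating every 2. A repeating key of period 2 is used — shifts +2, +1 over and over.
Applying it to study: s+2=u, t+1=u, u+2=w, d+1=e, y+2=a.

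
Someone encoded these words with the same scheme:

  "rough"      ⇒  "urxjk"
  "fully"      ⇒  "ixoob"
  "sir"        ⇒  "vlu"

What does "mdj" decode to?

jag

Compare letters: r→u is +3, o→r is +3, u→x is +3 — a constant shift. It's a constant shift of +3 (ROT3).
Undoing it on mdj: m−3=j, d−3=a, j−3=g.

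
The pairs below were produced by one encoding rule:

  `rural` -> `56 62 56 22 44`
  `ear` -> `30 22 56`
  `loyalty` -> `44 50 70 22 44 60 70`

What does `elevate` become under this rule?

With a=1..z=26, the number is 2·pos + 20.
For elevate: e=5→30, l=12→44, e=5→30, v=22→64, a=1→22, t=20→60, e=5→30.

30 44 30 64 22 60 30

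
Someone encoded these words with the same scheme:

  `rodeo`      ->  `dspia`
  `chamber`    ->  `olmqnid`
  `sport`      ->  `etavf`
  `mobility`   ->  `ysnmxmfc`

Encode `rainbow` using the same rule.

deurnsi

Shifts by position in rodeo: pos 0: r→d (+12), pos 1: o→s (+4), pos 2: d→p (+12), pos 3: e→i (+4) — repeating every 2. A repeating key of period 2 is used — shifts +12, +4 over and over.
For rainbow: r+12=d, a+4=e, i+12=u, n+4=r, b+12=n, o+4=s, w+12=i.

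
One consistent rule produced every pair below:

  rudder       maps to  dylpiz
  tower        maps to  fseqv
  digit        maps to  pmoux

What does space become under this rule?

Shifts by position in rudder: pos 0: r→d (+12), pos 1: u→y (+4), pos 2: d→l (+8), pos 3: d→p (+12), pos 4: e→i (+4), pos 5: r→z (+8) — repeating every 3. It's a Vigenère-style cipher with numeric key [12,4,8]: position i shifts by key[i mod 3].
For space: s+12=e, p+4=t, a+8=i, c+12=o, e+4=i.

etioi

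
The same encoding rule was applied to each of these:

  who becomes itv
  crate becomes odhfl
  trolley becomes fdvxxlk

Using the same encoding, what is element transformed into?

Two shifts are in play — +7 for a/e/i/o/u, +12 for every other letter.
For element: e(vowel)+7=l, l(cons)+12=x, e(vowel)+7=l, m(cons)+12=y, e(vowel)+7=l, n(cons)+12=z, t(cons)+12=f.

lxlylzf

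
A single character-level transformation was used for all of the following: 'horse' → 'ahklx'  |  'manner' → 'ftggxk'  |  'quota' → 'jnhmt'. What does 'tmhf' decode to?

atom

Each letter is shifted forward by 19 in the alphabet (a Caesar shift of +19).
Undoing it on tmhf: t−19=a, m−19=t, h−19=o, f−19=m.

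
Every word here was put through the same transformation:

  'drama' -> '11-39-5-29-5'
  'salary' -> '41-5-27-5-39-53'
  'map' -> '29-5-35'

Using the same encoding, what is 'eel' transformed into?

13-13-27

d(#4)→11 and r(#18)→39: differences scale by 2, so n = 2·pos + 3. With a=1..z=26, the number is 2·pos + 3.
For eel: e=5→13, e=5→13, l=12→27.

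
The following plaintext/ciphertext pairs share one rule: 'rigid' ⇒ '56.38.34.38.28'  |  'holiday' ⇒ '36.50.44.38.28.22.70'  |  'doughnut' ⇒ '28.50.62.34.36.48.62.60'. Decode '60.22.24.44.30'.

table

r(#18)→56 and i(#9)→38: differences scale by 2, so n = 2·pos + 20. Each letter becomes 2×(its alphabet position, a=1..z=26) + 20.
Reversing it on 60.22.24.44.30: 60→(60−20)÷2=20=t, 22→(22−20)÷2=1=a, 24→(24−20)÷2=2=b, 44→(44−20)÷2=12=l, 30→(30−20)÷2=5=e.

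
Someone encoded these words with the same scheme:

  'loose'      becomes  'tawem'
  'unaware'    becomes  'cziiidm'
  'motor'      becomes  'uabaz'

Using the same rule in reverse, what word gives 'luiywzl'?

diamond

It's a Vigenère-style cipher with numeric key [8,12]: position i shifts by key[i mod 2].
Decoding luiywzl: l−8=d, u−12=i, i−8=a, y−12=m, w−8=o, z−12=n, l−8=d.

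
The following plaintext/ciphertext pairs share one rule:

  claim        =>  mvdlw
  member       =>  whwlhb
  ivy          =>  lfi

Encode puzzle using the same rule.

zxjjvh

The shift depends on letter class: consonant c→m is +10, but vowel a→d is +3. Two shifts are in play — +3 for a/e/i/o/u, +10 for every other letter.
On puzzle: p(cons)+10=z, u(vowel)+3=x, z(cons)+10=j, z(cons)+10=j, l(cons)+10=v, e(vowel)+3=h.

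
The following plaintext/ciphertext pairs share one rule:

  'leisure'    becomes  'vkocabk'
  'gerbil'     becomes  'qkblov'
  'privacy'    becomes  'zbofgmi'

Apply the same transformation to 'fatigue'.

pgdoqak

The shift depends on letter class: consonant l→v is +10, but vowel e→k is +6. The rule splits by letter class: vowels +6, consonants +10.
For fatigue: f(cons)+10=p, a(vowel)+6=g, t(cons)+10=d, i(vowel)+6=o, g(cons)+10=q, u(vowel)+6=a, e(vowel)+6=k.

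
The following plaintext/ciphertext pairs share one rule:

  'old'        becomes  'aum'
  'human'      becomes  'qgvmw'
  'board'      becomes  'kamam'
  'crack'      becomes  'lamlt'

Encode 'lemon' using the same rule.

The shift depends on letter class: consonant l→u is +9, but vowel o→a is +12. Two shifts are in play — +12 for a/e/i/o/u, +9 for every other letter.
Applying it to lemon: l(cons)+9=u, e(vowel)+12=q, m(cons)+9=v, o(vowel)+12=a, n(cons)+9=w.

uqvaw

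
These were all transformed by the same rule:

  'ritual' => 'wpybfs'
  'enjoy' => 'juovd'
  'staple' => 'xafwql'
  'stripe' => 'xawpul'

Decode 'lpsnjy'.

Shifts by position in ritual: pos 0: r→w (+5), pos 1: i→p (+7), pos 2: t→y (+5), pos 3: u→b (+7) — repeating every 2. A repeating key of period 2 is used — shifts +5, +7 over and over.
Decoding lpsnjy: l−5=g, p−7=i, s−5=n, n−7=g, j−5=e, y−7=r.

ginger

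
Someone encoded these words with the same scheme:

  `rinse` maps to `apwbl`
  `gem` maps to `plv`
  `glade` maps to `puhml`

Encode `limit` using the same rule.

The shift depends on letter class: consonant r→a is +9, but vowel i→p is +7. Two shifts are in play — +7 for a/e/i/o/u, +9 for every other letter.
Applying it to limit: l(cons)+9=u, i(vowel)+7=p, m(cons)+9=v, i(vowel)+7=p, t(cons)+9=c.

upvpc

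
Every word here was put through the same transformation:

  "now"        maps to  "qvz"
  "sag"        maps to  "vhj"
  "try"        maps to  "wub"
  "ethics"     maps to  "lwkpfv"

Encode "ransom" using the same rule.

The rule splits by letter class: vowels +7, consonants +3.
For ransom: r(cons)+3=u, a(vowel)+7=h, n(cons)+3=q, s(cons)+3=v, o(vowel)+7=v, m(cons)+3=p.

uhqvvp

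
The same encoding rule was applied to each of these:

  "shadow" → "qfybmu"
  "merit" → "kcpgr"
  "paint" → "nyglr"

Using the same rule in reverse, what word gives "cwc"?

Compare letters: s→q is +24, h→f is +24, a→y is +24 — a constant shift. This is a Caesar cipher with shift 24.
Reversing it on cwc: c−24=e, w−24=y, c−24=e.

eye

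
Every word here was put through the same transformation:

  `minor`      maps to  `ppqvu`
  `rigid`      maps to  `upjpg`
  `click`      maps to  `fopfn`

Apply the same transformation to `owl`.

The shift depends on letter class: consonant m→p is +3, but vowel i→p is +7. Two shifts are in play — +7 for a/e/i/o/u, +3 for every other letter.
On owl: o(vowel)+7=v, w(cons)+3=z, l(cons)+3=o.

vzo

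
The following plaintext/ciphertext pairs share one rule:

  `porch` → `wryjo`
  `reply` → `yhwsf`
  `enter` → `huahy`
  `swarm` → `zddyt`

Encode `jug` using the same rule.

The shift depends on letter class: consonant p→w is +7, but vowel o→r is +3. Vowels shift forward by 3 and consonants shift forward by 7.
For jug: j(cons)+7=q, u(vowel)+3=x, g(cons)+7=n.

qxn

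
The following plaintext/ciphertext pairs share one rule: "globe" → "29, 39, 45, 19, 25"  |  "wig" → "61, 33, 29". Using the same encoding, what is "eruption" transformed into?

g(#7)→29 and l(#12)→39: differences scale by 2, so n = 2·pos + 15. With a=1..z=26, the number is 2·pos + 15.
For eruption: e=5→25, r=18→51, u=21→57, p=16→47, t=20→55, i=9→33, o=15→45, n=14→43.

25, 51, 57, 47, 55, 33, 45, 43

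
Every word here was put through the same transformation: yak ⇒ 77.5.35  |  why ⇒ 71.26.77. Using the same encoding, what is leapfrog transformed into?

38.17.5.50.20.56.47.23

y(#25)→77 and a(#1)→5: differences scale by 3, so n = 3·pos + 2. The formula is n = 3×(alphabet index, a=1) + 2.
For leapfrog: l=12→38, e=5→17, a=1→5, p=16→50, f=6→20, r=18→56, o=15→47, g=7→23.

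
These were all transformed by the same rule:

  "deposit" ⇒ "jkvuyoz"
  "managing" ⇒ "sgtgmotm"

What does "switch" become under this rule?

Compare letters: d→j is +6, e→k is +6, p→v is +6 — a constant shift. This is a Caesar cipher with shift 6.
On switch: s+6=y, w+6=c, i+6=o, t+6=z, c+6=i, h+6=n.

ycozin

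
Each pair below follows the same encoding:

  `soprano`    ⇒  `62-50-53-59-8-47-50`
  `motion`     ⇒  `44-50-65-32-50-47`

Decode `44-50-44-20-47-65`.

s(#19)→62 and o(#15)→50: differences scale by 3, so n = 3·pos + 5. Each letter becomes 3×(its alphabet position, a=1..z=26) + 5.
Reversing it on 44-50-44-20-47-65: 44→(44−5)÷3=13=m, 50→(50−5)÷3=15=o, 44→(44−5)÷3=13=m, 20→(20−5)÷3=5=e, 47→(47−5)÷3=14=n, 65→(65−5)÷3=20=t.

moment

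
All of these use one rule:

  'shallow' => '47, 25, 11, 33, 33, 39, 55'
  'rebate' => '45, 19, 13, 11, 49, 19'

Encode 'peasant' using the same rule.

41, 19, 11, 47, 11, 37, 49

s(#19)→47 and h(#8)→25: differences scale by 2, so n = 2·pos + 9. With a=1..z=26, the number is 2·pos + 9.
For peasant: p=16→41, e=5→19, a=1→11, s=19→47, a=1→11, n=14→37, t=20→49.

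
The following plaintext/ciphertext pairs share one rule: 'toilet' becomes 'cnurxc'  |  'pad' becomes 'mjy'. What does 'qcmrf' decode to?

Read the word backwards and shift each letter +9.
Decoding qcmrf: shift back: q−9=h, c−9=t, m−9=d, r−9=i, f−9=w → htdiw; then reverse → width.

width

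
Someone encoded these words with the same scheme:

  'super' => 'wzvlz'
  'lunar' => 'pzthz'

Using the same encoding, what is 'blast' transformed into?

Letter i (0-indexed) is shifted by i+4, so successive shifts are 4, 5, 6, ….
For blast: b+4=f, l+5=q, a+6=g, s+7=z, t+8=b.

fqgzb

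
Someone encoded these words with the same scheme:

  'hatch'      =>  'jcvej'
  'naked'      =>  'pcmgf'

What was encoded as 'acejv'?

yacht

Each letter is shifted forward by 2 in the alphabet (a Caesar shift of +2).
Undoing it on acejv: a−2=y, c−2=a, e−2=c, j−2=h, v−2=t.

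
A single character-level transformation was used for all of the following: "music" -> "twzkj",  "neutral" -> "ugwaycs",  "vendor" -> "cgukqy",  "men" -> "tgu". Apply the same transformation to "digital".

kknkacs

The shift depends on letter class: consonant m→t is +7, but vowel u→w is +2. Two shifts are in play — +2 for a/e/i/o/u, +7 for every other letter.
For digital: d(cons)+7=k, i(vowel)+2=k, g(cons)+7=n, i(vowel)+2=k, t(cons)+7=a, a(vowel)+2=c, l(cons)+7=s.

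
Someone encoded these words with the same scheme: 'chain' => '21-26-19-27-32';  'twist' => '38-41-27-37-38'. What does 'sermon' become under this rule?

37-23-36-31-33-32

The number is (letter's place in the alphabet, a=1) + 18.
On sermon: s=19→37, e=5→23, r=18→36, m=13→31, o=15→33, n=14→32.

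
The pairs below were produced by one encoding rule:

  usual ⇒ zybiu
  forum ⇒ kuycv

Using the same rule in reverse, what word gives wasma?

ruler

In usual: u→z is +5, s→y is +6, u→b is +7, a→i is +8 — the shift increases by 1 each position. Letter i (0-indexed) is shifted by i+5, so successive shifts are 5, 6, 7, ….
Reversing it on wasma: w−5=r, a−6=u, s−7=l, m−8=e, a−9=r.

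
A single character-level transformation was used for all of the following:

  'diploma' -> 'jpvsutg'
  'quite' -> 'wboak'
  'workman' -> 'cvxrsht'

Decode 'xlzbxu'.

return

Shifts by position in diploma: pos 0: d→j (+6), pos 1: i→p (+7), pos 2: p→v (+6), pos 3: l→s (+7) — repeating every 2. A repeating key of period 2 is used — shifts +6, +7 over and over.
Decoding xlzbxu: x−6=r, l−7=e, z−6=t, b−7=u, x−6=r, u−7=n.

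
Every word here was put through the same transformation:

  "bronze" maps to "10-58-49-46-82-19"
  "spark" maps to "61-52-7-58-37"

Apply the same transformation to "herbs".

28-19-58-10-61

b(#2)→10 and r(#18)→58: differences scale by 3, so n = 3·pos + 4. The formula is n = 3×(alphabet index, a=1) + 4.
For herbs: h=8→28, e=5→19, r=18→58, b=2→10, s=19→61.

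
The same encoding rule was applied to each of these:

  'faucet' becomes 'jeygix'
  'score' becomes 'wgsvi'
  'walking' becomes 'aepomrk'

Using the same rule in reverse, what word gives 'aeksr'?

wagon

Compare letters: f→j is +4, a→e is +4, u→y is +4 — a constant shift. Every letter moves 4 places later in the alphabet, wrapping around z→a.
Undoing it on aeksr: a−4=w, e−4=a, k−4=g, s−4=o, r−4=n.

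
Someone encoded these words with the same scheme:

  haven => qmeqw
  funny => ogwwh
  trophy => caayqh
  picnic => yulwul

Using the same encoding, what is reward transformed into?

The shift depends on letter class: consonant h→q is +9, but vowel a→m is +12. The rule splits by letter class: vowels +12, consonants +9.
Applying it to reward: r(cons)+9=a, e(vowel)+12=q, w(cons)+9=f, a(vowel)+12=m, r(cons)+9=a, d(cons)+9=m.

aqfmam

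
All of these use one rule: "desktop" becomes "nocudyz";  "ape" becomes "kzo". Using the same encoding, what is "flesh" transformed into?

Compare letters: d→n is +10, e→o is +10, s→c is +10 — a constant shift. Each letter is shifted forward by 10 in the alphabet (a Caesar shift of +10).
On flesh: f+10=p, l+10=v, e+10=o, s+10=c, h+10=r.

pvocr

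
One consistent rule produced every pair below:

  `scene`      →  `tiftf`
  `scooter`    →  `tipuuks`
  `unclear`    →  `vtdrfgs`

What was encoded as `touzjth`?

Shifts by position in scene: pos 0: s→t (+1), pos 1: c→i (+6), pos 2: e→f (+1), pos 3: n→t (+6) — repeating every 2. A repeating key of period 2 is used — shifts +1, +6 over and over.
Reversing it on touzjth: t−1=s, o−6=i, u−1=t, z−6=t, j−1=i, t−6=n, h−1=g.

sitting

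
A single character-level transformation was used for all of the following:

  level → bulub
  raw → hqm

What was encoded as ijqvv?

staff

Compare letters: l→b is +16, e→u is +16, v→l is +16 — a constant shift. Every letter moves 16 places later in the alphabet, wrapping around z→a.
Reversing it on ijqvv: i−16=s, j−16=t, q−16=a, v−16=f, v−16=f.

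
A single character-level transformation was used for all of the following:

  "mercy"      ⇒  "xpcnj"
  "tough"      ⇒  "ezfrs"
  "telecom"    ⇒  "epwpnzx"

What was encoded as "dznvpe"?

socket

Compare letters: m→x is +11, e→p is +11, r→c is +11 — a constant shift. Every letter moves 11 places later in the alphabet, wrapping around z→a.
Undoing it on dznvpe: d−11=s, z−11=o, n−11=c, v−11=k, p−11=e, e−11=t.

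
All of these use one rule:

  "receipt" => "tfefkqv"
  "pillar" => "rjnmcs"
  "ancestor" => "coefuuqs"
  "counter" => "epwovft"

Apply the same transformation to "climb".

Shifts by position in receipt: pos 0: r→t (+2), pos 1: e→f (+1), pos 2: c→e (+2), pos 3: e→f (+1) — repeating every 2. It's a Vigenère-style cipher with numeric key [2,1]: position i shifts by key[i mod 2].
Applying it to climb: c+2=e, l+1=m, i+2=k, m+1=n, b+2=d.

emknd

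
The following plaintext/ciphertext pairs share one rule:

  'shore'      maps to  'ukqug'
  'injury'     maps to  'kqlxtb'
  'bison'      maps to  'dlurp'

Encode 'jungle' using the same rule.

lxpjnh

Shifts by position in shore: pos 0: s→u (+2), pos 1: h→k (+3), pos 2: o→q (+2), pos 3: r→u (+3) — repeating every 2. It's a Vigenère-style cipher with numeric key [2,3]: position i shifts by key[i mod 2].
For jungle: j+2=l, u+3=x, n+2=p, g+3=j, l+2=n, e+3=h.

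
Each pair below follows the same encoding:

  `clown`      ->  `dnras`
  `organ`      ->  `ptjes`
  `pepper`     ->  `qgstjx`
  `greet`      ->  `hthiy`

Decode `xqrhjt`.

wooden

The shift increases by 1 at each position, starting from +1: 1, 2, 3, ….
Reversing it on xqrhjt: x−1=w, q−2=o, r−3=o, h−4=d, j−5=e, t−6=n.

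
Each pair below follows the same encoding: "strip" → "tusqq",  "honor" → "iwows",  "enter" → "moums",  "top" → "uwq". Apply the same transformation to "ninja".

The shift depends on letter class: consonant s→t is +1, but vowel i→q is +8. Vowels shift forward by 8 and consonants shift forward by 1.
For ninja: n(cons)+1=o, i(vowel)+8=q, n(cons)+1=o, j(cons)+1=k, a(vowel)+8=i.

oqoki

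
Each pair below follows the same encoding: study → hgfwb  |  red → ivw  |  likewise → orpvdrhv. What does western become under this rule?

Each pair mirrors across the alphabet (s↔h, t↔g, u↔f): positions sum to 25. Letters are reflected about the middle of the alphabet (position → 25−position): Atbash.
Applying it to western: w↔d, e↔v, s↔h, t↔g, e↔v, r↔i, n↔m.

dvhgvim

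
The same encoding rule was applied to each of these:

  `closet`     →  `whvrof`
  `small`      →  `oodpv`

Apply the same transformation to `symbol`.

The output letters match the input read backwards, each shifted +3: closet reversed is tesolc. Read the word backwards and shift each letter +3.
Applying it to symbol: reverse → lobmys; then shift: l+3=o, o+3=r, b+3=e, m+3=p, y+3=b, s+3=v.

orepbv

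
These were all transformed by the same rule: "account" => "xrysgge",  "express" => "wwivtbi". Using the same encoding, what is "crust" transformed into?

The output letters match the input read backwards, each shifted +4: account reversed is tnuocca. Two steps: reverse the string, then apply a Caesar shift of +4.
For crust: reverse → tsurc; then shift: t+4=x, s+4=w, u+4=y, r+4=v, c+4=g.

xwyvg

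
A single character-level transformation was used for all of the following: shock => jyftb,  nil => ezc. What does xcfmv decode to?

Compare letters: s→j is +17, h→y is +17, o→f is +17 — a constant shift. Every letter moves 17 places later in the alphabet, wrapping around z→a.
Decoding xcfmv: x−17=g, c−17=l, f−17=o, m−17=v, v−17=e.

glove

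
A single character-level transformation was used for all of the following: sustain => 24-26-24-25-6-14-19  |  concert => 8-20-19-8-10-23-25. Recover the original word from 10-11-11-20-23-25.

effort

Letters become their 1-based position plus 5 (so a→6, b→7, …).
Undoing it on 10-11-11-20-23-25: 10→(10−5)÷1=5=e, 11→(11−5)÷1=6=f, 11→(11−5)÷1=6=f, 20→(20−5)÷1=15=o, 23→(23−5)÷1=18=r, 25→(25−5)÷1=20=t.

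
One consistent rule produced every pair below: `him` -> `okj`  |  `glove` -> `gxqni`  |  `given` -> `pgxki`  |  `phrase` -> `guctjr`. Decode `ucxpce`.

canvas

The output letters match the input read backwards, each shifted +2: him reversed is mih. Read the word backwards and shift each letter +2.
Undoing it on ucxpce: shift back: u−2=s, c−2=a, x−2=v, p−2=n, c−2=a, e−2=c → savnac; then reverse → canvas.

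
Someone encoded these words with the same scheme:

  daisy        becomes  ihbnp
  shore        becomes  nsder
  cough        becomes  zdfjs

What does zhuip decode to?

d(3)→i(8) and a(0)→h(7) fit y≡9x+7 (mod 26); the inverse of 9 mod 26 is 3. This is an affine cipher: with a=0,…,z=25, each position x becomes (9x+7) mod 26.
Decoding zhuip: z(25)→3·(25−7)≡2=c; h(7)→3·(7−7)≡0=a; u(20)→3·(20−7)≡13=n; i(8)→3·(8−7)≡3=d; p(15)→3·(15−7)≡24=y (all mod 26).

candy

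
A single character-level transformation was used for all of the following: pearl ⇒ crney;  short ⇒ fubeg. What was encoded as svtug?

fight

Compare letters: p→c is +13, e→r is +13, a→n is +13 — a constant shift. This is a Caesar cipher with shift 13.
Undoing it on svtug: s−13=f, v−13=i, t−13=g, u−13=h, g−13=t.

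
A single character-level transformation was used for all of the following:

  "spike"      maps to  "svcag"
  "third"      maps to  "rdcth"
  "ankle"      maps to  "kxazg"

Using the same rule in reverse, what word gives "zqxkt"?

lunar

s(18)→s(18) and p(15)→v(21) fit y≡25x+10 (mod 26); the inverse of 25 mod 26 is 25. This is an affine cipher: with a=0,…,z=25, each position x becomes (25x+10) mod 26.
Undoing it on zqxkt: z(25)→25·(25−10)≡11=l; q(16)→25·(16−10)≡20=u; x(23)→25·(23−10)≡13=n; k(10)→25·(10−10)≡0=a; t(19)→25·(19−10)≡17=r (all mod 26).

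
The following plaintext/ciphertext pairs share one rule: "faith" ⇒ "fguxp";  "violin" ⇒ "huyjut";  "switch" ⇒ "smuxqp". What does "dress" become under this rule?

vnass

f(5)→f(5) and a(0)→g(6) fit y≡5x+6 (mod 26); the inverse of 5 mod 26 is 21. Treating letters as 0–25, the rule is x ↦ 5x + 6 (mod 26).
On dress: d(3)→5·3+6≡21=v; r(17)→5·17+6≡13=n; e(4)→5·4+6≡0=a; s(18)→5·18+6≡18=s; s(18)→5·18+6≡18=s (all mod 26).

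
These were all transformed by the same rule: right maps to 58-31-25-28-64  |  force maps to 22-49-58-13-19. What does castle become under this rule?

r(#18)→58 and i(#9)→31: differences scale by 3, so n = 3·pos + 4. The formula is n = 3×(alphabet index, a=1) + 4.
On castle: c=3→13, a=1→7, s=19→61, t=20→64, l=12→40, e=5→19.

13-7-61-64-40-19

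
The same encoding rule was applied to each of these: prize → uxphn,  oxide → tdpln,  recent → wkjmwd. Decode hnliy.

In prize: p→u is +5, r→x is +6, i→p is +7, z→h is +8 — the shift increases by 1 each position. Letter i (0-indexed) is shifted by i+5, so successive shifts are 5, 6, 7, ….
Reversing it on hnliy: h−5=c, n−6=h, l−7=e, i−8=a, y−9=p.

cheap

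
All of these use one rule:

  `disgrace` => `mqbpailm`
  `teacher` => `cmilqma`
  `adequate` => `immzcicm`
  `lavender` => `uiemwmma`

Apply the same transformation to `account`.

The shift depends on letter class: consonant d→m is +9, but vowel i→q is +8. The rule splits by letter class: vowels +8, consonants +9.
On account: a(vowel)+8=i, c(cons)+9=l, c(cons)+9=l, o(vowel)+8=w, u(vowel)+8=c, n(cons)+9=w, t(cons)+9=c.

illwcwc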